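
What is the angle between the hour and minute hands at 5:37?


53.5°

Hour hand = 5×30 + 37×0.5 = 168.5°
Minute hand = 37×6 = 222°
Difference = |168.5 - 222| = 53.5°


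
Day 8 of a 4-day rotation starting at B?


Shifts: A, B, C, D
Start: B (index 1)
Day 8: (1 + 8 - 1) mod 4
= 8 mod 4
= 0
Index 0 → shift A

Shift A


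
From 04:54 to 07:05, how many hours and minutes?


End time in minutes: 7×60 + 5 = 425
Start time in minutes: 4×60 + 54 = 294
Difference = 425 - 294 = 131 minutes
= 2 hours 11 minutes

2h 11m


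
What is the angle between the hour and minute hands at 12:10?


55.0°

Hour hand (12 ≡ 0 on the dial): 0×30 + 10×0.5 = 5.0°
Minute hand = 10×6 = 60°
Difference = |5.0 - 60| = 55.0°


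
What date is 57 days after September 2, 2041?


October 29, 2041

Start: September 2, 2041
Add 57 days
September 2 → October 1: 30 - 2 + 1 = 29 days (57 - 29 = 28 left)
October 1 + 28 = October 29, 2041


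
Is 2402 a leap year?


Rules: divisible by 4 AND (not by 100 OR by 400)
2402 ÷ 4 = 600 remainder 2 → not divisible by 4
Not divisible by 4 → not a leap year

No


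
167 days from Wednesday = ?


Start: Wednesday (index 2)
(2 + 167) mod 7
= 169 mod 7
= 1
Index 1 → Tuesday

Tuesday


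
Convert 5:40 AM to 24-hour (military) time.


05:40

Input: 5:40 AM
AM hour stays: 5


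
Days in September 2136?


Month: September (month 9)
September has 30 days

30 days


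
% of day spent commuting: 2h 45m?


11.5%

Time: 165 minutes
Day: 1440 minutes
Percentage = (165/1440) × 100 ≈ 11.5%


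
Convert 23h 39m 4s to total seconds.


Hours: 23 × 3600 = 82800
Minutes: 39 × 60 = 2340
Seconds: 4
Total = 82800 + 2340 + 4 = 85144

85144 seconds


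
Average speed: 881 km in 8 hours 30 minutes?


Distance: 881 km
Time: 8h 30m = 510 min = 510/60 = 17/2 hours
Speed = 881 ÷ (17/2) = 881 × 2 / 17 = 1762/17 ≈ 103.6 km/h

103.6 km/h


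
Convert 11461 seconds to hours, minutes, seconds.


3h 11m 1s

Hours: 11461 ÷ 3600 = 3 remainder 661
Minutes: 661 ÷ 60 = 11 remainder 1
Seconds: 1


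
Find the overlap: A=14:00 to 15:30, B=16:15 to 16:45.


0 minutes

Meeting A: 840-930 (in minutes from midnight)
Meeting B: 975-1005
Overlap start = max(840, 975) = 975
Overlap end = min(930, 1005) = 930
Overlap = max(0, 930 - 975) = 0 min


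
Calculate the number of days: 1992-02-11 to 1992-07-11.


From February 11, 1992 to July 11, 1992
Rest of February 1992: 29 - 11 = 18
Full months: March 31, April 30, May 31, June 30
Days into July 1992: 11
Total = 18 + 31 + 30 + 31 + 30 + 11 = 151 days

151 days


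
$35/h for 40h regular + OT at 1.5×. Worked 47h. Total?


Regular: 40h × $35 = $1400.00
Overtime: 47 - 40 = 7h
OT pay: 7h × $35 × 1.5 = $367.50
Total = $1400.00 + $367.50 = $1767.50

$1767.50


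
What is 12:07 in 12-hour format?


Hour: 12
12 → 12 PM (noon)

12:07 PM


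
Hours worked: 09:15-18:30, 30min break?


8h 45m (525 minutes)

Total time = (18×60+30) - (9×60+15)
= 1110 - 555 = 555 min
Minus break: 555 - 30 = 525 min
= 8h 45m


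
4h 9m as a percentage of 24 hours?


0.1729 (17.29%)

Total minutes: 4×60 + 9 = 249
Day = 24×60 = 1440 minutes
Fraction = 249/1440 ≈ 0.1729
As a percentage: 249/1440 × 100 ≈ 17.29%


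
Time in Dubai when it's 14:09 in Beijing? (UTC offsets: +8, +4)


Time difference = UTC+4 - UTC+8 = -4 hours
New hour = (14 -4) mod 24
= 10 mod 24 = 10
Minutes unchanged → 10:09

10:09


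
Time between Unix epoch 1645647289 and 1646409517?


Difference = 1646409517 - 1645647289 = 762228 seconds
In hours: 762228 / 3600 ≈ 211.7
In days: 762228 / 86400 ≈ 8.82

762228 seconds (211.7 hours / 8.82 days)


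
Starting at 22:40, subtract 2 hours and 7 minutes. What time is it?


Start: 1360 minutes from midnight
Subtract: 127 minutes
Remaining: 1360 - 127 = 1233
Hours: 20, Minutes: 33

20:33


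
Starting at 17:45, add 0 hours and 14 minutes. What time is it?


17:59

Start: 1065 minutes from midnight
Add: 14 minutes
Total: 1079 minutes
Hours: 1079 ÷ 60 = 17 remainder 59


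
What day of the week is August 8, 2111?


Zeller's congruence:
q=8, m=8, k=11, j=21
h = (8 + ⌊13×9/5⌋ + 11 + ⌊11/4⌋ + ⌊21/4⌋ - 2×21) mod 7
= (8 + 23 + 11 + 2 + 5 - 42) mod 7
= 7 mod 7 = 0
h=0 → Saturday

Saturday


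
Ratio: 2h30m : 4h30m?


5:9 (0.56)

Duration 1: 150 minutes
Duration 2: 270 minutes
Ratio = 150:270
GCD = 30
Simplified = 5:9
As a decimal: 5/9 ≈ 0.56


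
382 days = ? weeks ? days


54 weeks 4 days

Weeks: 382 ÷ 7 = 54 remainder 4


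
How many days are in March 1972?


31 days

Month: March (month 3)
March has 31 days


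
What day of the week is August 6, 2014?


Zeller's congruence:
q=6, m=8, k=14, j=20
h = (6 + ⌊13×9/5⌋ + 14 + ⌊14/4⌋ + ⌊20/4⌋ - 2×20) mod 7
= (6 + 23 + 14 + 3 + 5 - 40) mod 7
= 11 mod 7 = 4
h=4 → Wednesday

Wednesday


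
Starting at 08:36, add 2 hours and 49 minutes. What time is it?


Start: 516 minutes from midnight
Add: 169 minutes
Total: 685 minutes
Hours: 685 ÷ 60 = 11 remainder 25

11:25


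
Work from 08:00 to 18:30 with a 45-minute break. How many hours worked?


Total time = (18×60+30) - (8×60+0)
= 1110 - 480 = 630 min
Minus break: 630 - 45 = 585 min
= 9h 45m

9h 45m (585 minutes)


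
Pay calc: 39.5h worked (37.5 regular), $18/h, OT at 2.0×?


Regular: 37.5h × $18 = $675.00
Overtime: 39.5 - 37.5 = 2.0h
OT pay: 2.0h × $18 × 2.0 = $72.00
Total = $675.00 + $72.00 = $747.00

$747.00


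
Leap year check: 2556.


Yes

Rules: divisible by 4 AND (not by 100 OR by 400)
2556 ÷ 4 = 639 exactly → divisible by 4
2556 ÷ 100 = 25 remainder 56 → not divisible by 100
Divisible by 4 but not by 100 → leap year


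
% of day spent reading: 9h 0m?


Time: 540 minutes
Day: 1440 minutes
Percentage = (540/1440) × 100 = 37.5%

37.5%


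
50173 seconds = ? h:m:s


Hours: 50173 ÷ 3600 = 13 remainder 3373
Minutes: 3373 ÷ 60 = 56 remainder 13
Seconds: 13

13h 56m 13s


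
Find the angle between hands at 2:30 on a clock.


Hour hand = 2×30 + 30×0.5 = 75.0°
Minute hand = 30×6 = 180°
Difference = |75.0 - 180| = 105.0°

105.0°


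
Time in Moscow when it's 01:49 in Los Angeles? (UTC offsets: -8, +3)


Time difference = UTC+3 - UTC-8 = +11 hours
New hour = (1 + 11) mod 24
= 12 mod 24 = 12
Minutes unchanged → 12:49

12:49


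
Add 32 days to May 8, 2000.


June 9, 2000

Start: May 8, 2000
Add 32 days
May 8 → June 1: 31 - 8 + 1 = 24 days (32 - 24 = 8 left)
June 1 + 8 = June 9, 2000


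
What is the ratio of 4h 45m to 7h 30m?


Duration 1: 285 minutes
Duration 2: 450 minutes
Ratio = 285:450
GCD = 15
Simplified = 19:30
As a decimal: 19/30 ≈ 0.63

19:30 (0.63)


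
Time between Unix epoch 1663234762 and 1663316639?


Difference = 1663316639 - 1663234762 = 81877 seconds
In hours: 81877 / 3600 ≈ 22.7
In days: 81877 / 86400 ≈ 0.95

81877 seconds (22.7 hours / 0.95 days)


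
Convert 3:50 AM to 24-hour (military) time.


03:50

Input: 3:50 AM
AM hour stays: 3


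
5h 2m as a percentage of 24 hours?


Total minutes: 5×60 + 2 = 302
Day = 24×60 = 1440 minutes
Fraction = 302/1440 ≈ 0.2097
As a percentage: 302/1440 × 100 ≈ 20.97%

0.2097 (20.97%)


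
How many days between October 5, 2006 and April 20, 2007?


197 days

From October 5, 2006 to April 20, 2007
Rest of October 2006: 31 - 5 = 26
Full months: November 30, December 31, January 31, February 2007 28, March 31
Days into April 2007: 20
Total = 26 + 30 + 31 + 31 + 28 + 31 + 20 = 197 days


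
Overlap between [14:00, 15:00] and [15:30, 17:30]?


Meeting A: 840-900 (in minutes from midnight)
Meeting B: 930-1050
Overlap start = max(840, 930) = 930
Overlap end = min(900, 1050) = 900
Overlap = max(0, 900 - 930) = 0 min

0 minutes


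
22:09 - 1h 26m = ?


Start: 1329 minutes from midnight
Subtract: 86 minutes
Remaining: 1329 - 86 = 1243
Hours: 20, Minutes: 43

20:43


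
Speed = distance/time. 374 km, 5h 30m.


68.0 km/h

Distance: 374 km
Time: 5h 30m = 330 min = 330/60 = 11/2 hours
Speed = 374 ÷ (11/2) = 374 × 2 / 11 = 748/11 = 68.0 km/h


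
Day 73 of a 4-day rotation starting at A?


Shift A

Shifts: A, B, C, D
Start: A (index 0)
Day 73: (0 + 73 - 1) mod 4
= 72 mod 4
= 0
Index 0 → shift A


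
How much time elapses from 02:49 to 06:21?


End time in minutes: 6×60 + 21 = 381
Start time in minutes: 2×60 + 49 = 169
Difference = 381 - 169 = 212 minutes
= 3 hours 32 minutes

3h 32m


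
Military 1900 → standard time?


7:00 PM

Hour: 19
19 - 12 = 7 → PM


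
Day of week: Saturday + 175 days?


Start: Saturday (index 5)
(5 + 175) mod 7
= 180 mod 7
= 5
Index 5 → Saturday

Saturday


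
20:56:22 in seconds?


Hours: 20 × 3600 = 72000
Minutes: 56 × 60 = 3360
Seconds: 22
Total = 72000 + 3360 + 22 = 75382

75382 seconds


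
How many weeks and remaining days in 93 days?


Weeks: 93 ÷ 7 = 13 remainder 2

13 weeks 2 days


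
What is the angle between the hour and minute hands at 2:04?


Hour hand = 2×30 + 4×0.5 = 62.0°
Minute hand = 4×6 = 24°
Difference = |62.0 - 24| = 38.0°

38.0°


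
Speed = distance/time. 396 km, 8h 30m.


46.6 km/h

Distance: 396 km
Time: 8h 30m = 510 min = 510/60 = 17/2 hours
Speed = 396 ÷ (17/2) = 396 × 2 / 17 = 792/17 ≈ 46.6 km/h


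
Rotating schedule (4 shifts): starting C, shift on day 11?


Shift A

Shifts: A, B, C, D
Start: C (index 2)
Day 11: (2 + 11 - 1) mod 4
= 12 mod 4
= 0
Index 0 → shift A


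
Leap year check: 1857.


Rules: divisible by 4 AND (not by 100 OR by 400)
1857 ÷ 4 = 464 remainder 1 → not divisible by 4
Not divisible by 4 → not a leap year

No


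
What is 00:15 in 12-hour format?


12:15 AM

Hour: 0
0 → 12 AM (midnight)


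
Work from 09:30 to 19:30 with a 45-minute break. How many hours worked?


Total time = (19×60+30) - (9×60+30)
= 1170 - 570 = 600 min
Minus break: 600 - 45 = 555 min
= 9h 15m

9h 15m (555 minutes)


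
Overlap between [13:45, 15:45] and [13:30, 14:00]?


15 minutes

Meeting A: 825-945 (in minutes from midnight)
Meeting B: 810-840
Overlap start = max(825, 810) = 825
Overlap end = min(945, 840) = 840
Overlap = max(0, 840 - 825) = 15 min


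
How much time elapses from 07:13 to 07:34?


End time in minutes: 7×60 + 34 = 454
Start time in minutes: 7×60 + 13 = 433
Difference = 454 - 433 = 21 minutes
= 0 hours 21 minutes

0h 21m


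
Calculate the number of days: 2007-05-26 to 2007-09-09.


From May 26, 2007 to September 9, 2007
Rest of May 2007: 31 - 26 = 5
Full months: June 30, July 31, August 31
Days into September 2007: 9
Total = 5 + 30 + 31 + 31 + 9 = 106 days

106 days


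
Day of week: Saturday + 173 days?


Thursday

Start: Saturday (index 5)
(5 + 173) mod 7
= 178 mod 7
= 3
Index 3 → Thursday


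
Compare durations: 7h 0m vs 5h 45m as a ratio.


28:23 (1.22)

Duration 1: 420 minutes
Duration 2: 345 minutes
Ratio = 420:345
GCD = 15
Simplified = 28:23
As a decimal: 28/23 ≈ 1.22


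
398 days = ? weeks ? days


56 weeks 6 days

Weeks: 398 ÷ 7 = 56 remainder 6


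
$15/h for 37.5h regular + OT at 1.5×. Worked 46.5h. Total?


Regular: 37.5h × $15 = $562.50
Overtime: 46.5 - 37.5 = 9.0h
OT pay: 9.0h × $15 × 1.5 = $202.50
Total = $562.50 + $202.50 = $765.00

$765.00


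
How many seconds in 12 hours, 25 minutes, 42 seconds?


Hours: 12 × 3600 = 43200
Minutes: 25 × 60 = 1500
Seconds: 42
Total = 43200 + 1500 + 42 = 44742

44742 seconds


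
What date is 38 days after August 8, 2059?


September 15, 2059

Start: August 8, 2059
Add 38 days
August 8 → September 1: 31 - 8 + 1 = 24 days (38 - 24 = 14 left)
September 1 + 14 = September 15, 2059


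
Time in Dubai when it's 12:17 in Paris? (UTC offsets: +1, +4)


15:17

Time difference = UTC+4 - UTC+1 = +3 hours
New hour = (12 + 3) mod 24
= 15 mod 24 = 15
Minutes unchanged → 15:17


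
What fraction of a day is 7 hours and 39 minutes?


0.3188 (31.88%)

Total minutes: 7×60 + 39 = 459
Day = 24×60 = 1440 minutes
Fraction = 459/1440 ≈ 0.3188
As a percentage: 459/1440 × 100 ≈ 31.88%


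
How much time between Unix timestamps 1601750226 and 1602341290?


Difference = 1602341290 - 1601750226 = 591064 seconds
In hours: 591064 / 3600 ≈ 164.2
In days: 591064 / 86400 ≈ 6.84

591064 seconds (164.2 hours / 6.84 days)


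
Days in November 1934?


30 days

Month: November (month 11)
November has 30 days


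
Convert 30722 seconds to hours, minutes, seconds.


Hours: 30722 ÷ 3600 = 8 remainder 1922
Minutes: 1922 ÷ 60 = 32 remainder 2
Seconds: 2

8h 32m 2s


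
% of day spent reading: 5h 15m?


21.9%

Time: 315 minutes
Day: 1440 minutes
Percentage = (315/1440) × 100 ≈ 21.9%


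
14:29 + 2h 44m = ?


Start: 869 minutes from midnight
Add: 164 minutes
Total: 1033 minutes
Hours: 1033 ÷ 60 = 17 remainder 13

17:13


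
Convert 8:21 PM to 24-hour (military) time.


20:21

Input: 8:21 PM
PM: 8 + 12 = 20


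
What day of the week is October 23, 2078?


Zeller's congruence:
q=23, m=10, k=78, j=20
h = (23 + ⌊13×11/5⌋ + 78 + ⌊78/4⌋ + ⌊20/4⌋ - 2×20) mod 7
= (23 + 28 + 78 + 19 + 5 - 40) mod 7
= 113 mod 7 = 1
h=1 → Sunday

Sunday


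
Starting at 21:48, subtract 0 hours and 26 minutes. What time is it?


Start: 1308 minutes from midnight
Subtract: 26 minutes
Remaining: 1308 - 26 = 1282
Hours: 21, Minutes: 22

21:22


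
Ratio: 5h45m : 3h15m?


23:13 (1.77)

Duration 1: 345 minutes
Duration 2: 195 minutes
Ratio = 345:195
GCD = 15
Simplified = 23:13
As a decimal: 23/13 ≈ 1.77


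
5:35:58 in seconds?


Hours: 5 × 3600 = 18000
Minutes: 35 × 60 = 2100
Seconds: 58
Total = 18000 + 2100 + 58 = 20158

20158 seconds


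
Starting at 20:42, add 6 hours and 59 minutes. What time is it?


03:41 (next day)

Start: 1242 minutes from midnight
Add: 419 minutes
Total: 1661 minutes
Hours: 1661 ÷ 60 = 27 remainder 41
27 ≥ 24 → 27 - 24 = 3 (next day)


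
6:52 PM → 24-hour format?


Input: 6:52 PM
PM: 6 + 12 = 18

18:52


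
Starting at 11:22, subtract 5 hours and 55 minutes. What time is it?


Start: 682 minutes from midnight
Subtract: 355 minutes
Remaining: 682 - 355 = 327
Hours: 5, Minutes: 27

05:27


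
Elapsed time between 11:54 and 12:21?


End time in minutes: 12×60 + 21 = 741
Start time in minutes: 11×60 + 54 = 714
Difference = 741 - 714 = 27 minutes
= 0 hours 27 minutes

0h 27m


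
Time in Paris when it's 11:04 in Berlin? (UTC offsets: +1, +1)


11:04

Time difference = UTC+1 - UTC+1 = +0 hours
New hour = (11 + 0) mod 24
= 11 mod 24 = 11
Minutes unchanged → 11:04


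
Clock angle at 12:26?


Hour hand (12 ≡ 0 on the dial): 0×30 + 26×0.5 = 13.0°
Minute hand = 26×6 = 156°
Difference = |13.0 - 156| = 143.0°

143.0°


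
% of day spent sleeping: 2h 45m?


Time: 165 minutes
Day: 1440 minutes
Percentage = (165/1440) × 100 ≈ 11.5%

11.5%


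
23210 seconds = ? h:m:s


Hours: 23210 ÷ 3600 = 6 remainder 1610
Minutes: 1610 ÷ 60 = 26 remainder 50
Seconds: 50

6h 26m 50s


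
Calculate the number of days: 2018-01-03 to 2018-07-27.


205 days

From January 3, 2018 to July 27, 2018
Rest of January 2018: 31 - 3 = 28
Full months: February 2018 28, March 31, April 30, May 31, June 30
Days into July 2018: 27
Total = 28 + 28 + 31 + 30 + 31 + 30 + 27 = 205 days


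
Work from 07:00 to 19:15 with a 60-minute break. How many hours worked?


11h 15m (675 minutes)

Total time = (19×60+15) - (7×60+0)
= 1155 - 420 = 735 min
Minus break: 735 - 60 = 675 min
= 11h 15m


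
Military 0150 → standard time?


1:50 AM

Hour: 1
1 < 12 → AM


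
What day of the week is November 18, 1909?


Thursday

Zeller's congruence:
q=18, m=11, k=9, j=19
h = (18 + ⌊13×12/5⌋ + 9 + ⌊9/4⌋ + ⌊19/4⌋ - 2×19) mod 7
= (18 + 31 + 9 + 2 + 4 - 38) mod 7
= 26 mod 7 = 5
h=5 → Thursday


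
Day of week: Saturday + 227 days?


Tuesday

Start: Saturday (index 5)
(5 + 227) mod 7
= 232 mod 7
= 1
Index 1 → Tuesday


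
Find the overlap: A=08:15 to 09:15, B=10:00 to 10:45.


Meeting A: 495-555 (in minutes from midnight)
Meeting B: 600-645
Overlap start = max(495, 600) = 600
Overlap end = min(555, 645) = 555
Overlap = max(0, 555 - 600) = 0 min

0 minutes


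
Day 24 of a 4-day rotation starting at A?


Shift D

Shifts: A, B, C, D
Start: A (index 0)
Day 24: (0 + 24 - 1) mod 4
= 23 mod 4
= 3
Index 3 → shift D


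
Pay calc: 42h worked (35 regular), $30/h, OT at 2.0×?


$1470.00

Regular: 35h × $30 = $1050.00
Overtime: 42 - 35 = 7h
OT pay: 7h × $30 × 2.0 = $420.00
Total = $1050.00 + $420.00 = $1470.00


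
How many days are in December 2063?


31 days

Month: December (month 12)
December has 31 days


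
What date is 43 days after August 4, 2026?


Start: August 4, 2026
Add 43 days
August 4 → September 1: 31 - 4 + 1 = 28 days (43 - 28 = 15 left)
September 1 + 15 = September 16, 2026

September 16, 2026


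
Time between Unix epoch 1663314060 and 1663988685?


Difference = 1663988685 - 1663314060 = 674625 seconds
In hours: 674625 / 3600 ≈ 187.4
In days: 674625 / 86400 ≈ 7.81

674625 seconds (187.4 hours / 7.81 days)


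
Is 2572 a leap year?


Rules: divisible by 4 AND (not by 100 OR by 400)
2572 ÷ 4 = 643 exactly → divisible by 4
2572 ÷ 100 = 25 remainder 72 → not divisible by 100
Divisible by 4 but not by 100 → leap year

Yes


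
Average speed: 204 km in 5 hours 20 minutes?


Distance: 204 km
Time: 5h 20m = 320 min = 320/60 = 16/3 hours
Speed = 204 ÷ (16/3) = 204 × 3 / 16 = 612/16 ≈ 38.3 km/h

38.3 km/h


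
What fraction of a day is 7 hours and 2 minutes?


0.2931 (29.31%)

Total minutes: 7×60 + 2 = 422
Day = 24×60 = 1440 minutes
Fraction = 422/1440 ≈ 0.2931
As a percentage: 422/1440 × 100 ≈ 29.31%


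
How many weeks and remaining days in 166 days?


23 weeks 5 days

Weeks: 166 ÷ 7 = 23 remainder 5


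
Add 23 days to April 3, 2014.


April 26, 2014

Start: April 3, 2014
Add 23 days
April 3 + 23 = April 26, 2014


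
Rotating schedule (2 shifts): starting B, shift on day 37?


Shifts: A, B
Start: B (index 1)
Day 37: (1 + 37 - 1) mod 2
= 37 mod 2
= 1
Index 1 → shift B

Shift B


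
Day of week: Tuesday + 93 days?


Start: Tuesday (index 1)
(1 + 93) mod 7
= 94 mod 7
= 3
Index 3 → Thursday

Thursday


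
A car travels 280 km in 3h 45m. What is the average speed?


74.7 km/h

Distance: 280 km
Time: 3h 45m = 225 min = 225/60 = 15/4 hours
Speed = 280 ÷ (15/4) = 280 × 4 / 15 = 1120/15 ≈ 74.7 km/h


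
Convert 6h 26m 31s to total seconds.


Hours: 6 × 3600 = 21600
Minutes: 26 × 60 = 1560
Seconds: 31
Total = 21600 + 1560 + 31 = 23191

23191 seconds


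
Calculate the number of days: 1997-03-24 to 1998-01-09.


291 days

From March 24, 1997 to January 9, 1998
Rest of March 1997: 31 - 24 = 7
Full months: April 30, May 31, June 30, July 31, August 31, September 30, October 31, November 30, December 31
Days into January 1998: 9
Total = 7 + 30 + 31 + 30 + 31 + 31 + 30 + 31 + 30 + 31 + 9 = 291 days


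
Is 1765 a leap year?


No

Rules: divisible by 4 AND (not by 100 OR by 400)
1765 ÷ 4 = 441 remainder 1 → not divisible by 4
Not divisible by 4 → not a leap year


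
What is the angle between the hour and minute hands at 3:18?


Hour hand = 3×30 + 18×0.5 = 99.0°
Minute hand = 18×6 = 108°
Difference = |99.0 - 108| = 9.0°

9.0°


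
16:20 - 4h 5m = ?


12:15

Start: 980 minutes from midnight
Subtract: 245 minutes
Remaining: 980 - 245 = 735
Hours: 12, Minutes: 15


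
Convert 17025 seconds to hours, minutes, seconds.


4h 43m 45s

Hours: 17025 ÷ 3600 = 4 remainder 2625
Minutes: 2625 ÷ 60 = 43 remainder 45
Seconds: 45


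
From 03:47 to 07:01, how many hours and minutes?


3h 14m

End time in minutes: 7×60 + 1 = 421
Start time in minutes: 3×60 + 47 = 227
Difference = 421 - 227 = 194 minutes
= 3 hours 14 minutes


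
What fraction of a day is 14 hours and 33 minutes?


Total minutes: 14×60 + 33 = 873
Day = 24×60 = 1440 minutes
Fraction = 873/1440 ≈ 0.6063
As a percentage: 873/1440 × 100 ≈ 60.63%

0.6063 (60.63%)


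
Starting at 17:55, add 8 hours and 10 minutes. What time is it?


02:05 (next day)

Start: 1075 minutes from midnight
Add: 490 minutes
Total: 1565 minutes
Hours: 1565 ÷ 60 = 26 remainder 5
26 ≥ 24 → 26 - 24 = 2 (next day)


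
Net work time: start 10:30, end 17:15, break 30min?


Total time = (17×60+15) - (10×60+30)
= 1035 - 630 = 405 min
Minus break: 405 - 30 = 375 min
= 6h 15m

6h 15m (375 minutes)


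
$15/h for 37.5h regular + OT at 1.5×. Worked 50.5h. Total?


Regular: 37.5h × $15 = $562.50
Overtime: 50.5 - 37.5 = 13.0h
OT pay: 13.0h × $15 × 1.5 = $292.50
Total = $562.50 + $292.50 = $855.00

$855.00


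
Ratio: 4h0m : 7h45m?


Duration 1: 240 minutes
Duration 2: 465 minutes
Ratio = 240:465
GCD = 15
Simplified = 16:31
As a decimal: 16/31 ≈ 0.52

16:31 (0.52)


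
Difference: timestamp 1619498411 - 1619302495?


Difference = 1619498411 - 1619302495 = 195916 seconds
In hours: 195916 / 3600 ≈ 54.4
In days: 195916 / 86400 ≈ 2.27

195916 seconds (54.4 hours / 2.27 days)


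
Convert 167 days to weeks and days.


Weeks: 167 ÷ 7 = 23 remainder 6

23 weeks 6 days


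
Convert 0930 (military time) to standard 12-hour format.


Hour: 9
9 < 12 → AM

9:30 AM


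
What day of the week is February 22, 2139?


Sunday

Zeller's congruence:
q=22, m=14, k=38, j=21
h = (22 + ⌊13×15/5⌋ + 38 + ⌊38/4⌋ + ⌊21/4⌋ - 2×21) mod 7
= (22 + 39 + 38 + 9 + 5 - 42) mod 7
= 71 mod 7 = 1
h=1 → Sunday


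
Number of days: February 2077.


Month: February (month 2)
February: 28 or 29 (leap year)
2077 leap year? No

28 days


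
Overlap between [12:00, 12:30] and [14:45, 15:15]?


0 minutes

Meeting A: 720-750 (in minutes from midnight)
Meeting B: 885-915
Overlap start = max(720, 885) = 885
Overlap end = min(750, 915) = 750
Overlap = max(0, 750 - 885) = 0 min


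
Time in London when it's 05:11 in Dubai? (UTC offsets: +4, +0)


Time difference = UTC+0 - UTC+4 = -4 hours
New hour = (5 -4) mod 24
= 1 mod 24 = 1
Minutes unchanged → 01:11

01:11


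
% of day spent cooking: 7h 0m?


29.2%

Time: 420 minutes
Day: 1440 minutes
Percentage = (420/1440) × 100 ≈ 29.2%


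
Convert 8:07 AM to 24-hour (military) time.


08:07

Input: 8:07 AM
AM hour stays: 8


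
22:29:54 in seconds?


Hours: 22 × 3600 = 79200
Minutes: 29 × 60 = 1740
Seconds: 54
Total = 79200 + 1740 + 54 = 80994

80994 seconds


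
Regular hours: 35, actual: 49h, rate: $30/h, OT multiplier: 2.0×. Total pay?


Regular: 35h × $30 = $1050.00
Overtime: 49 - 35 = 14h
OT pay: 14h × $30 × 2.0 = $840.00
Total = $1050.00 + $840.00 = $1890.00

$1890.00


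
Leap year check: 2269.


No

Rules: divisible by 4 AND (not by 100 OR by 400)
2269 ÷ 4 = 567 remainder 1 → not divisible by 4
Not divisible by 4 → not a leap year


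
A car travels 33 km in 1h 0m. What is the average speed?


33.0 km/h

Distance: 33 km
Time: 1 hours
Speed = 33 / 1 = 33.0 km/h


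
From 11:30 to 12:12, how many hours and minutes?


0h 42m

End time in minutes: 12×60 + 12 = 732
Start time in minutes: 11×60 + 30 = 690
Difference = 732 - 690 = 42 minutes
= 0 hours 42 minutes


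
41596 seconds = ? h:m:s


Hours: 41596 ÷ 3600 = 11 remainder 1996
Minutes: 1996 ÷ 60 = 33 remainder 16
Seconds: 16

11h 33m 16s


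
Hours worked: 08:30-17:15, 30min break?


Total time = (17×60+15) - (8×60+30)
= 1035 - 510 = 525 min
Minus break: 525 - 30 = 495 min
= 8h 15m

8h 15m (495 minutes)


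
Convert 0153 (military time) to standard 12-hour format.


1:53 AM

Hour: 1
1 < 12 → AM


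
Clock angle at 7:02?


161.0°

Hour hand = 7×30 + 2×0.5 = 211.0°
Minute hand = 2×6 = 12°
Difference = |211.0 - 12| = 199.0°
Since > 180°: 360 - 199.0 = 161.0°


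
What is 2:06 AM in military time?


02:06

Input: 2:06 AM
AM hour stays: 2


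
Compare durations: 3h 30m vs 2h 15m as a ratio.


14:9 (1.56)

Duration 1: 210 minutes
Duration 2: 135 minutes
Ratio = 210:135
GCD = 15
Simplified = 14:9
As a decimal: 14/9 ≈ 1.56


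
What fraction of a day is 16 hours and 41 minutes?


0.6951 (69.51%)

Total minutes: 16×60 + 41 = 1001
Day = 24×60 = 1440 minutes
Fraction = 1001/1440 ≈ 0.6951
As a percentage: 1001/1440 × 100 ≈ 69.51%


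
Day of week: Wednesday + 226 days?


Start: Wednesday (index 2)
(2 + 226) mod 7
= 228 mod 7
= 4
Index 4 → Friday

Friday


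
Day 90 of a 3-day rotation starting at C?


Shift B

Shifts: A, B, C
Start: C (index 2)
Day 90: (2 + 90 - 1) mod 3
= 91 mod 3
= 1
Index 1 → shift B


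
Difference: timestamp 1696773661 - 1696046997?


Difference = 1696773661 - 1696046997 = 726664 seconds
In hours: 726664 / 3600 ≈ 201.9
In days: 726664 / 86400 ≈ 8.41

726664 seconds (201.9 hours / 8.41 days)


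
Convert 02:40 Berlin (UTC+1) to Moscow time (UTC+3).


Time difference = UTC+3 - UTC+1 = +2 hours
New hour = (2 + 2) mod 24
= 4 mod 24 = 4
Minutes unchanged → 04:40

04:40


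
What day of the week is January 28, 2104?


Monday

Zeller's congruence:
q=28, m=13, k=3, j=21
h = (28 + ⌊13×14/5⌋ + 3 + ⌊3/4⌋ + ⌊21/4⌋ - 2×21) mod 7
= (28 + 36 + 3 + 0 + 5 - 42) mod 7
= 30 mod 7 = 2
h=2 → Monday


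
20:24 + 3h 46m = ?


00:10 (next day)

Start: 1224 minutes from midnight
Add: 226 minutes
Total: 1450 minutes
Hours: 1450 ÷ 60 = 24 remainder 10
24 ≥ 24 → 24 - 24 = 0 (next day)


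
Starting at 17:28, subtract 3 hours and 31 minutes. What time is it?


Start: 1048 minutes from midnight
Subtract: 211 minutes
Remaining: 1048 - 211 = 837
Hours: 13, Minutes: 57

13:57


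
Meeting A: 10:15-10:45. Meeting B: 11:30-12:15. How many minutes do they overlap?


Meeting A: 615-645 (in minutes from midnight)
Meeting B: 690-735
Overlap start = max(615, 690) = 690
Overlap end = min(645, 735) = 645
Overlap = max(0, 645 - 690) = 0 min

0 minutes


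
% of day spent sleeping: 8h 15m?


34.4%

Time: 495 minutes
Day: 1440 minutes
Percentage = (495/1440) × 100 ≈ 34.4%


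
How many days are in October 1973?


Month: October (month 10)
October has 31 days

31 days


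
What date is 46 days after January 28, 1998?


March 15, 1998

Start: January 28, 1998
Add 46 days
January 28 → February 1: 31 - 28 + 1 = 4 days (46 - 4 = 42 left)
February 1 → March 1: 28 - 1 + 1 = 28 days (42 - 28 = 14 left)
March 1 + 14 = March 15, 1998


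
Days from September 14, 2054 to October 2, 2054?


18 days

From September 14, 2054 to October 2, 2054
Rest of September 2054: 30 - 14 = 16
Days into October 2054: 2
Total = 16 + 2 = 18 days


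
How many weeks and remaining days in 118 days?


16 weeks 6 days

Weeks: 118 ÷ 7 = 16 remainder 6


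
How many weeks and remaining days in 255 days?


36 weeks 3 days

Weeks: 255 ÷ 7 = 36 remainder 3


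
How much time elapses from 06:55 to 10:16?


3h 21m

End time in minutes: 10×60 + 16 = 616
Start time in minutes: 6×60 + 55 = 415
Difference = 616 - 415 = 201 minutes
= 3 hours 21 minutes


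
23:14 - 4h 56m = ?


18:18

Start: 1394 minutes from midnight
Subtract: 296 minutes
Remaining: 1394 - 296 = 1098
Hours: 18, Minutes: 18


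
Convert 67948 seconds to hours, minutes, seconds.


Hours: 67948 ÷ 3600 = 18 remainder 3148
Minutes: 3148 ÷ 60 = 52 remainder 28
Seconds: 28

18h 52m 28s


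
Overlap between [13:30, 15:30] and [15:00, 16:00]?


Meeting A: 810-930 (in minutes from midnight)
Meeting B: 900-960
Overlap start = max(810, 900) = 900
Overlap end = min(930, 960) = 930
Overlap = max(0, 930 - 900) = 30 min

30 minutes


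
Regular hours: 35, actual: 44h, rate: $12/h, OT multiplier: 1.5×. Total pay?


$582.00

Regular: 35h × $12 = $420.00
Overtime: 44 - 35 = 9h
OT pay: 9h × $12 × 1.5 = $162.00
Total = $420.00 + $162.00 = $582.00


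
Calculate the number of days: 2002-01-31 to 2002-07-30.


From January 31, 2002 to July 30, 2002
Rest of January 2002: 31 - 31 = 0
Full months: February 2002 28, March 31, April 30, May 31, June 30
Days into July 2002: 30
Total = 0 + 28 + 31 + 30 + 31 + 30 + 30 = 180 days

180 days


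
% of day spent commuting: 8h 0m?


33.3%

Time: 480 minutes
Day: 1440 minutes
Percentage = (480/1440) × 100 ≈ 33.3%


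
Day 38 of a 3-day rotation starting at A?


Shift B

Shifts: A, B, C
Start: A (index 0)
Day 38: (0 + 38 - 1) mod 3
= 37 mod 3
= 1
Index 1 → shift B


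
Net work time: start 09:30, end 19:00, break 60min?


8h 30m (510 minutes)

Total time = (19×60+0) - (9×60+30)
= 1140 - 570 = 570 min
Minus break: 570 - 60 = 510 min
= 8h 30m


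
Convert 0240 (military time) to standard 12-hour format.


2:40 AM

Hour: 2
2 < 12 → AM


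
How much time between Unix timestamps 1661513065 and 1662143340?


Difference = 1662143340 - 1661513065 = 630275 seconds
In hours: 630275 / 3600 ≈ 175.1
In days: 630275 / 86400 ≈ 7.29

630275 seconds (175.1 hours / 7.29 days)


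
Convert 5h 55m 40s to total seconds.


21340 seconds

Hours: 5 × 3600 = 18000
Minutes: 55 × 60 = 3300
Seconds: 40
Total = 18000 + 3300 + 40 = 21340


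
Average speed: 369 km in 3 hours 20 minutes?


110.7 km/h

Distance: 369 km
Time: 3h 20m = 200 min = 200/60 = 10/3 hours
Speed = 369 ÷ (10/3) = 369 × 3 / 10 = 1107/10 = 110.7 km/h


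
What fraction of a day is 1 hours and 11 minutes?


Total minutes: 1×60 + 11 = 71
Day = 24×60 = 1440 minutes
Fraction = 71/1440 ≈ 0.0493
As a percentage: 71/1440 × 100 ≈ 4.93%

0.0493 (4.93%)


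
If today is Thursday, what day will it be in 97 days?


Start: Thursday (index 3)
(3 + 97) mod 7
= 100 mod 7
= 2
Index 2 → Wednesday

Wednesday


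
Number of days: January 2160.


31 days

Month: January (month 1)
January has 31 days


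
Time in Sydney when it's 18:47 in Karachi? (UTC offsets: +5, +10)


Time difference = UTC+10 - UTC+5 = +5 hours
New hour = (18 + 5) mod 24
= 23 mod 24 = 23
Minutes unchanged → 23:47

23:47


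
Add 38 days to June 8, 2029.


July 16, 2029

Start: June 8, 2029
Add 38 days
June 8 → July 1: 30 - 8 + 1 = 23 days (38 - 23 = 15 left)
July 1 + 15 = July 16, 2029


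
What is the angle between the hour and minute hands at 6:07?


141.5°

Hour hand = 6×30 + 7×0.5 = 183.5°
Minute hand = 7×6 = 42°
Difference = |183.5 - 42| = 141.5°


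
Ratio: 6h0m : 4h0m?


3:2 (1.50)

Duration 1: 360 minutes
Duration 2: 240 minutes
Ratio = 360:240
GCD = 120
Simplified = 3:2
As a decimal: 3/2 = 1.50


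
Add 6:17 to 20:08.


02:25 (next day)

Start: 1208 minutes from midnight
Add: 377 minutes
Total: 1585 minutes
Hours: 1585 ÷ 60 = 26 remainder 25
26 ≥ 24 → 26 - 24 = 2 (next day)


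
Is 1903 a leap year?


No

Rules: divisible by 4 AND (not by 100 OR by 400)
1903 ÷ 4 = 475 remainder 3 → not divisible by 4
Not divisible by 4 → not a leap year


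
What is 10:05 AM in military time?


Input: 10:05 AM
AM hour stays: 10

10:05


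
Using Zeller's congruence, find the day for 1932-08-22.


Zeller's congruence:
q=22, m=8, k=32, j=19
h = (22 + ⌊13×9/5⌋ + 32 + ⌊32/4⌋ + ⌊19/4⌋ - 2×19) mod 7
= (22 + 23 + 32 + 8 + 4 - 38) mod 7
= 51 mod 7 = 2
h=2 → Monday

Monday


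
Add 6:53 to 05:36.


12:29

Start: 336 minutes from midnight
Add: 413 minutes
Total: 749 minutes
Hours: 749 ÷ 60 = 12 remainder 29


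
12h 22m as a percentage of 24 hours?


0.5153 (51.53%)

Total minutes: 12×60 + 22 = 742
Day = 24×60 = 1440 minutes
Fraction = 742/1440 ≈ 0.5153
As a percentage: 742/1440 × 100 ≈ 51.53%


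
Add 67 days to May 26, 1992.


August 1, 1992

Start: May 26, 1992
Add 67 days
May 26 → June 1: 31 - 26 + 1 = 6 days (67 - 6 = 61 left)
June 1 → July 1: 30 - 1 + 1 = 30 days (61 - 30 = 31 left)
July 1 → August 1: 31 - 1 + 1 = 31 days (31 - 31 = 0 left)
Land exactly on August 1, 1992


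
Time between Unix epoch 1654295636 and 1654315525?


Difference = 1654315525 - 1654295636 = 19889 seconds
In hours: 19889 / 3600 ≈ 5.5
In days: 19889 / 86400 ≈ 0.23

19889 seconds (5.5 hours / 0.23 days)


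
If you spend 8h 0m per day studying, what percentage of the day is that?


Time: 480 minutes
Day: 1440 minutes
Percentage = (480/1440) × 100 ≈ 33.3%

33.3%


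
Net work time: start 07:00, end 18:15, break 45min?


10h 30m (630 minutes)

Total time = (18×60+15) - (7×60+0)
= 1095 - 420 = 675 min
Minus break: 675 - 45 = 630 min
= 10h 30m


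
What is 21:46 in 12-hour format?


9:46 PM

Hour: 21
21 - 12 = 9 → PM


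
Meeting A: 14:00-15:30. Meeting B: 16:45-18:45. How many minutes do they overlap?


0 minutes

Meeting A: 840-930 (in minutes from midnight)
Meeting B: 1005-1125
Overlap start = max(840, 1005) = 1005
Overlap end = min(930, 1125) = 930
Overlap = max(0, 930 - 1005) = 0 min


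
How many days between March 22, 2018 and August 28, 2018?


159 days

From March 22, 2018 to August 28, 2018
Rest of March 2018: 31 - 22 = 9
Full months: April 30, May 31, June 30, July 31
Days into August 2018: 28
Total = 9 + 30 + 31 + 30 + 31 + 28 = 159 days


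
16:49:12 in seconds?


60552 seconds

Hours: 16 × 3600 = 57600
Minutes: 49 × 60 = 2940
Seconds: 12
Total = 57600 + 2940 + 12 = 60552


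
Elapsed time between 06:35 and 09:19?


End time in minutes: 9×60 + 19 = 559
Start time in minutes: 6×60 + 35 = 395
Difference = 559 - 395 = 164 minutes
= 2 hours 44 minutes

2h 44m


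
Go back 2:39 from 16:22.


Start: 982 minutes from midnight
Subtract: 159 minutes
Remaining: 982 - 159 = 823
Hours: 13, Minutes: 43

13:43


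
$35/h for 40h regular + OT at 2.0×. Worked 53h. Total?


Regular: 40h × $35 = $1400.00
Overtime: 53 - 40 = 13h
OT pay: 13h × $35 × 2.0 = $910.00
Total = $1400.00 + $910.00 = $2310.00

$2310.00


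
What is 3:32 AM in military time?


Input: 3:32 AM
AM hour stays: 3

03:32


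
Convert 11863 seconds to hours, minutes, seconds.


3h 17m 43s

Hours: 11863 ÷ 3600 = 3 remainder 1063
Minutes: 1063 ÷ 60 = 17 remainder 43
Seconds: 43


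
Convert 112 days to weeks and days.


16 weeks 0 days

Weeks: 112 ÷ 7 = 16 remainder 0


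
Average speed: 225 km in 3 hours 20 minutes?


67.5 km/h

Distance: 225 km
Time: 3h 20m = 200 min = 200/60 = 10/3 hours
Speed = 225 ÷ (10/3) = 225 × 3 / 10 = 675/10 = 67.5 km/h


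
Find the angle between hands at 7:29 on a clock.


Hour hand = 7×30 + 29×0.5 = 224.5°
Minute hand = 29×6 = 174°
Difference = |224.5 - 174| = 50.5°

50.5°


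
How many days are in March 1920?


Month: March (month 3)
March has 31 days

31 days


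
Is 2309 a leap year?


No

Rules: divisible by 4 AND (not by 100 OR by 400)
2309 ÷ 4 = 577 remainder 1 → not divisible by 4
Not divisible by 4 → not a leap year


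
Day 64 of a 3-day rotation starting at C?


Shift C

Shifts: A, B, C
Start: C (index 2)
Day 64: (2 + 64 - 1) mod 3
= 65 mod 3
= 2
Index 2 → shift C


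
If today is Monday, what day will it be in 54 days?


Start: Monday (index 0)
(0 + 54) mod 7
= 54 mod 7
= 5
Index 5 → Saturday

Saturday


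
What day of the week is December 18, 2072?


Sunday

Zeller's congruence:
q=18, m=12, k=72, j=20
h = (18 + ⌊13×13/5⌋ + 72 + ⌊72/4⌋ + ⌊20/4⌋ - 2×20) mod 7
= (18 + 33 + 72 + 18 + 5 - 40) mod 7
= 106 mod 7 = 1
h=1 → Sunday


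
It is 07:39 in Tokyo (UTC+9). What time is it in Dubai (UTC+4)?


02:39

Time difference = UTC+4 - UTC+9 = -5 hours
New hour = (7 -5) mod 24
= 2 mod 24 = 2
Minutes unchanged → 02:39


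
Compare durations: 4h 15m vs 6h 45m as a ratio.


Duration 1: 255 minutes
Duration 2: 405 minutes
Ratio = 255:405
GCD = 15
Simplified = 17:27
As a decimal: 17/27 ≈ 0.63

17:27 (0.63)


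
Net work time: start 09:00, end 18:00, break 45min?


8h 15m (495 minutes)

Total time = (18×60+0) - (9×60+0)
= 1080 - 540 = 540 min
Minus break: 540 - 45 = 495 min
= 8h 15m


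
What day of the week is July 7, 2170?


Zeller's congruence:
q=7, m=7, k=70, j=21
h = (7 + ⌊13×8/5⌋ + 70 + ⌊70/4⌋ + ⌊21/4⌋ - 2×21) mod 7
= (7 + 20 + 70 + 17 + 5 - 42) mod 7
= 77 mod 7 = 0
h=0 → Saturday

Saturday


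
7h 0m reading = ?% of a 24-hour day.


29.2%

Time: 420 minutes
Day: 1440 minutes
Percentage = (420/1440) × 100 ≈ 29.2%


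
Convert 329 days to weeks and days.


Weeks: 329 ÷ 7 = 47 remainder 0

47 weeks 0 days


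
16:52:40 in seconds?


Hours: 16 × 3600 = 57600
Minutes: 52 × 60 = 3120
Seconds: 40
Total = 57600 + 3120 + 40 = 60760

60760 seconds


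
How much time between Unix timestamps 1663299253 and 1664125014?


825761 seconds (229.4 hours / 9.56 days)

Difference = 1664125014 - 1663299253 = 825761 seconds
In hours: 825761 / 3600 ≈ 229.4
In days: 825761 / 86400 ≈ 9.56


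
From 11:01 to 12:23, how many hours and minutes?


End time in minutes: 12×60 + 23 = 743
Start time in minutes: 11×60 + 1 = 661
Difference = 743 - 661 = 82 minutes
= 1 hours 22 minutes

1h 22m


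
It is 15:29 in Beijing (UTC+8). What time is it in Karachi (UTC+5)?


Time difference = UTC+5 - UTC+8 = -3 hours
New hour = (15 -3) mod 24
= 12 mod 24 = 12
Minutes unchanged → 12:29

12:29


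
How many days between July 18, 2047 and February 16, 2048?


213 days

From July 18, 2047 to February 16, 2048
Rest of July 2047: 31 - 18 = 13
Full months: August 31, September 30, October 31, November 30, December 31, January 31
Days into February 2048: 16
Total = 13 + 31 + 30 + 31 + 30 + 31 + 31 + 16 = 213 days


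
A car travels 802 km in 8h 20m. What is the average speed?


Distance: 802 km
Time: 8h 20m = 500 min = 500/60 = 25/3 hours
Speed = 802 ÷ (25/3) = 802 × 3 / 25 = 2406/25 ≈ 96.2 km/h

96.2 km/h


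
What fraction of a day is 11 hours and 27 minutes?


0.4771 (47.71%)

Total minutes: 11×60 + 27 = 687
Day = 24×60 = 1440 minutes
Fraction = 687/1440 ≈ 0.4771
As a percentage: 687/1440 × 100 ≈ 47.71%


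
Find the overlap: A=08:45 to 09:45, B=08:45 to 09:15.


Meeting A: 525-585 (in minutes from midnight)
Meeting B: 525-555
Overlap start = max(525, 525) = 525
Overlap end = min(585, 555) = 555
Overlap = max(0, 555 - 525) = 30 min

30 minutes


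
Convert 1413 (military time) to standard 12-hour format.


2:13 PM

Hour: 14
14 - 12 = 2 → PM


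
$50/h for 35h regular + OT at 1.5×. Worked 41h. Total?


$2200.00

Regular: 35h × $50 = $1750.00
Overtime: 41 - 35 = 6h
OT pay: 6h × $50 × 1.5 = $450.00
Total = $1750.00 + $450.00 = $2200.00


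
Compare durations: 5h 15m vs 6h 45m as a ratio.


Duration 1: 315 minutes
Duration 2: 405 minutes
Ratio = 315:405
GCD = 45
Simplified = 7:9
As a decimal: 7/9 ≈ 0.78

7:9 (0.78)


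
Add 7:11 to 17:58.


Start: 1078 minutes from midnight
Add: 431 minutes
Total: 1509 minutes
Hours: 1509 ÷ 60 = 25 remainder 9
25 ≥ 24 → 25 - 24 = 1 (next day)

01:09 (next day)


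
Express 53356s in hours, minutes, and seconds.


Hours: 53356 ÷ 3600 = 14 remainder 2956
Minutes: 2956 ÷ 60 = 49 remainder 16
Seconds: 16

14h 49m 16s


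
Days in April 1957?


Month: April (month 4)
April has 30 days

30 days


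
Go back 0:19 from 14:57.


14:38

Start: 897 minutes from midnight
Subtract: 19 minutes
Remaining: 897 - 19 = 878
Hours: 14, Minutes: 38
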